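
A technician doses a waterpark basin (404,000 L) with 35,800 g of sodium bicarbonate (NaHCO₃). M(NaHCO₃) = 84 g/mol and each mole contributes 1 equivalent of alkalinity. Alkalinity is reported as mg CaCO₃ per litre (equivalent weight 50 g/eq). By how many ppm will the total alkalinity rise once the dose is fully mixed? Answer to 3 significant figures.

Moles of NaHCO₃: 35,800 g ÷ 84 g/mol = 426.2 mol → 426.2 eq of alkalinity.
As CaCO₃: 426.2 eq × 50 g/eq = 21,310 g.
Rise: 21,310 g / 404,000 L × 1000 = 52.75 mg/L.

52.7 ppm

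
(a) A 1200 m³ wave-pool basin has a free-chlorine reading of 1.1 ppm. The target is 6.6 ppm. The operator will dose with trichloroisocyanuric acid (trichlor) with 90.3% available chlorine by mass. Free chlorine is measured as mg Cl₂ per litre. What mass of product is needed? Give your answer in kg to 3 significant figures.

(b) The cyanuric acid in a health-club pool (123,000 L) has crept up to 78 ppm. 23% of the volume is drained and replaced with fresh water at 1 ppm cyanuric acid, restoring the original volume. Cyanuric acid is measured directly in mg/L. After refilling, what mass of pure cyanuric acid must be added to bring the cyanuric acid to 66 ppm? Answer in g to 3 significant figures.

(a) Volume: 1200 m³ = 1,200,000 L.
(a) Chlorine deficit: 6.6 − 1.1 = 5.5 ppm = 5.5 mg/L as Cl₂.
(a) Cl₂ equivalent needed: 5.5 mg/L × 1,200,000 L = 6,600,000 mg = 6600 g.
(a) Product at 90.3% available chlorine: 6600 / 0.903 = 7309 g.

(b) After draining 23% and refilling: 78 × 0.77 + 1 × 0.23 = 60.29 ppm.
(b) Deficit to target: 66 − 60.29 = 5.71 mg/L.
(b) Mass: 5.71 mg/L × 123,000 L = 702.3 g cyanuric acid.

(a) 7.31 kg; (b) 702 g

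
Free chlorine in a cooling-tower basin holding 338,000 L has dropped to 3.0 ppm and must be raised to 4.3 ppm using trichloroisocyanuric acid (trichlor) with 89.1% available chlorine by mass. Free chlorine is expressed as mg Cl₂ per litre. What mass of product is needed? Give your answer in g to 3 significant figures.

493 g

Chlorine deficit: 4.3 − 3.0 = 1.3 ppm = 1.3 mg/L as Cl₂.
Cl₂ equivalent needed: 1.3 mg/L × 338,000 L = 439,400 mg = 439.4 g.
Product at 89.1% available chlorine: 439.4 / 0.891 = 493.2 g.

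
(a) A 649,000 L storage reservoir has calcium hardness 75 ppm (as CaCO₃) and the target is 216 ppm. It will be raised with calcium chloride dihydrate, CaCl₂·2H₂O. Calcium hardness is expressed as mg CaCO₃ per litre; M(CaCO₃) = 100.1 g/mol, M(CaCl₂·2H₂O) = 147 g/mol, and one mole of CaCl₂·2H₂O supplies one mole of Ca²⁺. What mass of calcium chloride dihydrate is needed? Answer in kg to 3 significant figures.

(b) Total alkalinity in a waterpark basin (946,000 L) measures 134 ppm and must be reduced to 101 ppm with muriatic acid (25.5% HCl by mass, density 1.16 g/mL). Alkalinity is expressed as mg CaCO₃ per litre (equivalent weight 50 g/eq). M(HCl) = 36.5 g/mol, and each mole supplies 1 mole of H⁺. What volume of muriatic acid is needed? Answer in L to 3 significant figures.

(a) 134 kg; (b) 77.0 L

(a) Hardness to add: (216 − 75) = 141 mg/L as CaCO₃ × 649,000 L = 91,510 g as CaCO₃.
(a) Moles of Ca²⁺ (1 mol Ca²⁺ ≡ 1 mol CaCO₃): 91,510 / 100.1 g/mol = 914.2 mol.
(a) Mass of CaCl₂·2H₂O: 914.2 × 147 = 134,400 g.

(b) Alkalinity to neutralize: (134 − 101) = 33 mg/L as CaCO₃ × 946,000 L = 31,220 g as CaCO₃.
(b) Equivalents of H⁺ required: 31,220 ÷ 50 g/eq = 624.4 eq = 624.4 mol HCl.
(b) Mass of HCl: 624.4 × 36.5 = 22,790 g.
(b) Mass of 25.5% solution: 22,790 / 0.255 = 89,370 g.
(b) Volume: 89,370 g ÷ 1.16 g/mL = 77,040 mL.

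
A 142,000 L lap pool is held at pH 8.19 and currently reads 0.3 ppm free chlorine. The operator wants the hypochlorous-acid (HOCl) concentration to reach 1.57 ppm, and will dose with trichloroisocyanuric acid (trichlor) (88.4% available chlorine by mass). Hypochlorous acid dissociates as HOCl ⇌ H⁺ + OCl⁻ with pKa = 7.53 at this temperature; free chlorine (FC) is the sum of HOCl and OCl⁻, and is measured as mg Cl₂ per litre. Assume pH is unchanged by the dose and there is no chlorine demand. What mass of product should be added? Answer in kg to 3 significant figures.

[OCl⁻]/[HOCl] = 10^(pH − pKa) = 10^(8.19 − 7.53) = 4.571; fraction as HOCl = 1/(1 + 4.571) = 0.1795.
Free chlorine required for 1.57 ppm HOCl: 1.57 / 0.1795 = 8.746 ppm.
FC to add: 8.746 − 0.3 = 8.446 mg/L as Cl₂.
Cl₂ equivalent: 8.446 mg/L × 142,000 L = 1199 g.
Product at 88.4% available Cl: 1199 / 0.884 = 1357 g.

1.36 kg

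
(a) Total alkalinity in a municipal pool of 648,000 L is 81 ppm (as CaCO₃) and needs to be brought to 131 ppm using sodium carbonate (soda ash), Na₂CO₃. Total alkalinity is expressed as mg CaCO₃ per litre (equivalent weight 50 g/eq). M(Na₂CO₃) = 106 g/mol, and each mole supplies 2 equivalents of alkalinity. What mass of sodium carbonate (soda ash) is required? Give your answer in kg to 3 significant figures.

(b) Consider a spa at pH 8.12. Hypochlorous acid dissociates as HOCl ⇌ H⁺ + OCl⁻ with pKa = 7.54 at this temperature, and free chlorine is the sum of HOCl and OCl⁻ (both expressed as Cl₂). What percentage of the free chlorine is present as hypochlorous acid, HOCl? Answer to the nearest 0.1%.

(a) Alkalinity to add: (131 − 81) = 50 mg/L as CaCO₃ × 648,000 L = 32,400 g as CaCO₃.
(a) Equivalents: 32,400 g ÷ 50 g/eq = 648 eq.
(a) Each mole of Na₂CO₃ supplies 2 eq, so 648 / 2 = 324 mol.
(a) Mass: 324 mol × 106 g/mol = 34,340 g.

(b) [OCl⁻]/[HOCl] = 10^(pH − pKa) = 10^(8.12 − 7.54) = 10^0.58 = 3.802.
(b) Fraction as HOCl = 1 / (1 + 3.802) = 0.2083.

(a) 34.3 kg; (b) 20.8%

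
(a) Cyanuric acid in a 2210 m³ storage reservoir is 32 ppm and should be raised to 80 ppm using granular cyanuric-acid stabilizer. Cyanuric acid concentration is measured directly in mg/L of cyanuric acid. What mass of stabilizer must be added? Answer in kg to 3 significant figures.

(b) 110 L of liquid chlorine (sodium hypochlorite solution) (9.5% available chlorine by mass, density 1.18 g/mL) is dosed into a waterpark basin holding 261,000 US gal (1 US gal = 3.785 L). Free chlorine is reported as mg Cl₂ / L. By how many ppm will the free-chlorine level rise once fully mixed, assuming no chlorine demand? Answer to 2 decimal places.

(a) 106 kg; (b) 12.48 ppm

(a) Volume: 2210 m³ = 2,210,000 L.
(a) CYA to add: (80 − 32) = 48 mg/L × 2,210,000 L = 106,100 g cyanuric acid.

(b) Volume: 261,000 US gal × 3.785 L/gal = 987,885 L.
(b) Mass of solution: 110 L × 1000 mL/L × 1.18 g/mL = 129,800 g.
(b) Available chlorine delivered: 129,800 g × 0.095 = 12,330 g as Cl₂.
(b) Concentration rise: 12,330 g / 987,885 L = 12.48 mg/L = 12.48 ppm.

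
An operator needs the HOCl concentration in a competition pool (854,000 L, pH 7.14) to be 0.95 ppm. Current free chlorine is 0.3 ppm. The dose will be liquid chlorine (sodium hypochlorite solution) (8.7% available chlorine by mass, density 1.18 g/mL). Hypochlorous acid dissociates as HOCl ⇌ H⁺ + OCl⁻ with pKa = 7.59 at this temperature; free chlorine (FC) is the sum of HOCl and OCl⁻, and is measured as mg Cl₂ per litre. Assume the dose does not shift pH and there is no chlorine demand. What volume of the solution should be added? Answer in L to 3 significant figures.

8.21 L

[OCl⁻]/[HOCl] = 10^(pH − pKa) = 10^(7.14 − 7.59) = 0.3548; fraction as HOCl = 1/(1 + 0.3548) = 0.7381.
Free chlorine required for 0.95 ppm HOCl: 0.95 / 0.7381 = 1.287 ppm.
FC to add: 1.287 − 0.3 = 0.9871 mg/L as Cl₂.
Cl₂ equivalent: 0.9871 mg/L × 854,000 L = 843 g.
Product at 8.7% available Cl: 843 / 0.087 = 9689 g.
Volume: 9689 g ÷ 1.18 g/mL = 8211 mL.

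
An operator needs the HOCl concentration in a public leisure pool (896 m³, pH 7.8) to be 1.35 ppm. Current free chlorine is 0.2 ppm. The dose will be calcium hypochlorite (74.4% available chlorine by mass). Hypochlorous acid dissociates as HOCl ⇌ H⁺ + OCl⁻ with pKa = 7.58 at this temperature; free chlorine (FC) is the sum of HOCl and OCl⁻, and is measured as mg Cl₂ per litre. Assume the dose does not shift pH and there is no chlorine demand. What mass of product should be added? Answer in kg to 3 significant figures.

4.08 kg

Volume: 896 m³ = 896,000 L.
[OCl⁻]/[HOCl] = 10^(pH − pKa) = 10^(7.8 − 7.58) = 1.66; fraction as HOCl = 1/(1 + 1.66) = 0.376.
Free chlorine required for 1.35 ppm HOCl: 1.35 / 0.376 = 3.59 ppm.
FC to add: 3.59 − 0.2 = 3.39 mg/L as Cl₂.
Cl₂ equivalent: 3.39 mg/L × 896,000 L = 3038 g.
Product at 74.4% available Cl: 3038 / 0.744 = 4083 g.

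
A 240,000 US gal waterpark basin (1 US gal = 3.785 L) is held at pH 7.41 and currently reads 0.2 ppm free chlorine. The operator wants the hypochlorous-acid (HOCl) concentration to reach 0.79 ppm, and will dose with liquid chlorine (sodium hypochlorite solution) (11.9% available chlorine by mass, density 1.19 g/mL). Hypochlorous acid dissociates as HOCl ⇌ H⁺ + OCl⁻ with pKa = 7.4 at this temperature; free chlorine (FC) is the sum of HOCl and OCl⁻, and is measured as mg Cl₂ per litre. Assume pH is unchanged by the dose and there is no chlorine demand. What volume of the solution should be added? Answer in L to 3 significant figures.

8.97 L

Volume: 240,000 US gal × 3.785 L/gal = 908,400 L.
[OCl⁻]/[HOCl] = 10^(pH − pKa) = 10^(7.41 − 7.4) = 1.023; fraction as HOCl = 1/(1 + 1.023) = 0.4942.
Free chlorine required for 0.79 ppm HOCl: 0.79 / 0.4942 = 1.598 ppm.
FC to add: 1.598 − 0.2 = 1.398 mg/L as Cl₂.
Cl₂ equivalent: 1.398 mg/L × 908,400 L = 1270 g.
Product at 11.9% available Cl: 1270 / 0.119 = 10,670 g.
Volume: 10,670 g ÷ 1.19 g/mL = 8970 mL.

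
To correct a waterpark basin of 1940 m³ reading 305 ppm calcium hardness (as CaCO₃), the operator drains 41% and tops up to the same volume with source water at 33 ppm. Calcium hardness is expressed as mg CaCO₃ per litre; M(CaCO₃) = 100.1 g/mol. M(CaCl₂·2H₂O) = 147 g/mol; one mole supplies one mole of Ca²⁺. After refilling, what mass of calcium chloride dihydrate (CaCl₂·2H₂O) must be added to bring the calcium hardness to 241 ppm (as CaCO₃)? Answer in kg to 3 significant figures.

Volume: 1940 m³ = 1,940,000 L.
After draining 41% and refilling: 305 × 0.59 + 33 × 0.41 = 193.48 ppm.
Deficit to target: 241 − 193.48 = 47.52 mg/L.
As CaCO₃: 47.52 mg/L × 1,940,000 L = 92,190 g; ÷ 100.1 = 921 mol Ca²⁺.
Mass: 921 × 147 = 135,400 g.

135 kg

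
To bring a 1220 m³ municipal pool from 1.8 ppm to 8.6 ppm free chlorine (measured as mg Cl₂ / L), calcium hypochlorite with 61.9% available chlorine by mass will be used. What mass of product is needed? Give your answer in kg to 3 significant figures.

13.4 kg

Volume: 1220 m³ = 1,220,000 L.
Chlorine deficit: 8.6 − 1.8 = 6.8 ppm = 6.8 mg/L as Cl₂.
Cl₂ equivalent needed: 6.8 mg/L × 1,220,000 L = 8,296,000 mg = 8296 g.
Product at 61.9% available chlorine: 8296 / 0.619 = 13,400 g.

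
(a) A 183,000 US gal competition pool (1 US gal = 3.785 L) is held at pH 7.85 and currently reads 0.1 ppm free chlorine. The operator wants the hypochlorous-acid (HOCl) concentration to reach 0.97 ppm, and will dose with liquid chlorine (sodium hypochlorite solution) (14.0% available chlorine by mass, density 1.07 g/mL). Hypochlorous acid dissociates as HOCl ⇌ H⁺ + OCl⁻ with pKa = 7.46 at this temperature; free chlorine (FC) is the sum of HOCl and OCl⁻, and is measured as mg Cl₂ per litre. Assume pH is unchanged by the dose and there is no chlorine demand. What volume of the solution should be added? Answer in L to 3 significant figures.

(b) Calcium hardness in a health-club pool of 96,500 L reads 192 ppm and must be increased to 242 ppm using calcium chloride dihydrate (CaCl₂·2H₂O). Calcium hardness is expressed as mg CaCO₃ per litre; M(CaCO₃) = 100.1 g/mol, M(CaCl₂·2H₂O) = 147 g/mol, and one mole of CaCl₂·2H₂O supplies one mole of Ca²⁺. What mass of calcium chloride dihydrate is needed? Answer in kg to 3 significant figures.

(a) 15.0 L; (b) 7.09 kg

(a) Volume: 183,000 US gal × 3.785 L/gal = 692,655 L.
(a) [OCl⁻]/[HOCl] = 10^(pH − pKa) = 10^(7.85 − 7.46) = 2.455; fraction as HOCl = 1/(1 + 2.455) = 0.2895.
(a) Free chlorine required for 0.97 ppm HOCl: 0.97 / 0.2895 = 3.351 ppm.
(a) FC to add: 3.351 − 0.1 = 3.251 mg/L as Cl₂.
(a) Cl₂ equivalent: 3.251 mg/L × 692,655 L = 2252 g.
(a) Product at 14.0% available Cl: 2252 / 0.14 = 16,080 g.
(a) Volume: 16,080 g ÷ 1.07 g/mL = 15,030 mL.

(b) Hardness to add: (242 − 192) = 50 mg/L as CaCO₃ × 96,500 L = 4825 g as CaCO₃.
(b) Moles of Ca²⁺ (1 mol Ca²⁺ ≡ 1 mol CaCO₃): 4825 / 100.1 g/mol = 48.2 mol.
(b) Mass of CaCl₂·2H₂O: 48.2 × 147 = 7086 g.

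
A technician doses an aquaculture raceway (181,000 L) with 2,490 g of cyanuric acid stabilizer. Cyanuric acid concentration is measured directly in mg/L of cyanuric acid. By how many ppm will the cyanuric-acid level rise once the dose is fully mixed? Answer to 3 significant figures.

13.8 ppm

Rise: 2,490 g / 181,000 L × 1000 = 13.76 mg/L.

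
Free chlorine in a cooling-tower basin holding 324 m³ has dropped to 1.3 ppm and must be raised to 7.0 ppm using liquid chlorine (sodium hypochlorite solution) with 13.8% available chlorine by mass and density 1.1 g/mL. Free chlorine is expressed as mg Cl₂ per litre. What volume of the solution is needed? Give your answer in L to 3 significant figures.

Volume: 324 m³ = 324,000 L.
Chlorine deficit: 7.0 − 1.3 = 5.7 ppm = 5.7 mg/L as Cl₂.
Cl₂ equivalent needed: 5.7 mg/L × 324,000 L = 1,847,000 mg = 1847 g.
Product at 13.8% available chlorine: 1847 / 0.138 = 13,380 g.
Volume at density 1.1 g/mL: 13,380 g ÷ 1.1 g/mL = 12,170 mL.

12.2 L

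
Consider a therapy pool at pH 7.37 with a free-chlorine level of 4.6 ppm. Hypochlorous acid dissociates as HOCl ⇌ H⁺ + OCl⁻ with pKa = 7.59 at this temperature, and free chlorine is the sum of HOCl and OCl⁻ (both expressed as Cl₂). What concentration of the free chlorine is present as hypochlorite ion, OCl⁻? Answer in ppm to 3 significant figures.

[OCl⁻]/[HOCl] = 10^(pH − pKa) = 10^(7.37 − 7.59) = 10^-0.22 = 0.6026.
Fraction as HOCl = 1 / (1 + 0.6026) = 0.624.
OCl⁻ = (1 − 0.624) × 4.6 ppm = 1.73 ppm.

1.73 ppm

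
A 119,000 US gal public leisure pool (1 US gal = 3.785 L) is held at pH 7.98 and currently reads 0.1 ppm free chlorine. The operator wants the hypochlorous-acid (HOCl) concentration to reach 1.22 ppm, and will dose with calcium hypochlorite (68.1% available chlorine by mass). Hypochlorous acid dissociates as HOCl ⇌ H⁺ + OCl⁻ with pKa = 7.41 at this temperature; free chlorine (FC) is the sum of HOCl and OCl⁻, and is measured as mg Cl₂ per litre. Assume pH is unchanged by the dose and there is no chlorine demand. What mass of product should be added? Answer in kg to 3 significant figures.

Volume: 119,000 US gal × 3.785 L/gal = 450,415 L.
[OCl⁻]/[HOCl] = 10^(pH − pKa) = 10^(7.98 − 7.41) = 3.715; fraction as HOCl = 1/(1 + 3.715) = 0.2121.
Free chlorine required for 1.22 ppm HOCl: 1.22 / 0.2121 = 5.753 ppm.
FC to add: 5.753 − 0.1 = 5.653 mg/L as Cl₂.
Cl₂ equivalent: 5.653 mg/L × 450,415 L = 2546 g.
Product at 68.1% available Cl: 2546 / 0.681 = 3739 g.

3.74 kg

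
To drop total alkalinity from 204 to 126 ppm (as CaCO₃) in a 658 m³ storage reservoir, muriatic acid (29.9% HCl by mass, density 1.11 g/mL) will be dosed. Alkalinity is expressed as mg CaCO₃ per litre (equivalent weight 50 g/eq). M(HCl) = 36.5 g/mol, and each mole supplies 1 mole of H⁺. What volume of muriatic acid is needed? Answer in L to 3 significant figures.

Volume: 658 m³ = 658,000 L.
Alkalinity to neutralize: (204 − 126) = 78 mg/L as CaCO₃ × 658,000 L = 51,320 g as CaCO₃.
Equivalents of H⁺ required: 51,320 ÷ 50 g/eq = 1026 eq = 1026 mol HCl.
Mass of HCl: 1026 × 36.5 = 37,470 g.
Mass of 29.9% solution: 37,470 / 0.299 = 125,300 g.
Volume: 125,300 g ÷ 1.11 g/mL = 112,900 mL.

113 L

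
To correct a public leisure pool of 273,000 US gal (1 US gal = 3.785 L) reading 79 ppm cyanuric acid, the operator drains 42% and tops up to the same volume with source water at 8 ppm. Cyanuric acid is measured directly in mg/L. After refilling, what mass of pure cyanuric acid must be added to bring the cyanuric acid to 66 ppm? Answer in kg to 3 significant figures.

17.4 kg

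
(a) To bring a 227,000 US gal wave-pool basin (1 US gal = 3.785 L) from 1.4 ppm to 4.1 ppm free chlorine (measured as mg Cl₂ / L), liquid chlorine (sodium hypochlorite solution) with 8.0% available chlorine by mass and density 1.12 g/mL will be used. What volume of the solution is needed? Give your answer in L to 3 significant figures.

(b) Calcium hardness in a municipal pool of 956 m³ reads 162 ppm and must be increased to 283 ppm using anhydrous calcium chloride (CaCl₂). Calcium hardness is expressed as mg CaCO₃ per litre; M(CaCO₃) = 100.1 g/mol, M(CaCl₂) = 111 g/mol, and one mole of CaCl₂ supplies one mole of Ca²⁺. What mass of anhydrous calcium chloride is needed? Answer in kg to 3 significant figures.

(a) Volume: 227,000 US gal × 3.785 L/gal = 859,195 L.
(a) Chlorine deficit: 4.1 − 1.4 = 2.7 ppm = 2.7 mg/L as Cl₂.
(a) Cl₂ equivalent needed: 2.7 mg/L × 859,195 L = 2,320,000 mg = 2320 g.
(a) Product at 8.0% available chlorine: 2320 / 0.08 = 29,000 g.
(a) Volume at density 1.12 g/mL: 29,000 g ÷ 1.12 g/mL = 25,890 mL.

(b) Volume: 956 m³ = 956,000 L.
(b) Hardness to add: (283 − 162) = 121 mg/L as CaCO₃ × 956,000 L = 115,700 g as CaCO₃.
(b) Moles of Ca²⁺ (1 mol Ca²⁺ ≡ 1 mol CaCO₃): 115,700 / 100.1 g/mol = 1156 mol.
(b) Mass of CaCl₂: 1156 × 111 = 128,300 g.

(a) 25.9 L; (b) 128 kg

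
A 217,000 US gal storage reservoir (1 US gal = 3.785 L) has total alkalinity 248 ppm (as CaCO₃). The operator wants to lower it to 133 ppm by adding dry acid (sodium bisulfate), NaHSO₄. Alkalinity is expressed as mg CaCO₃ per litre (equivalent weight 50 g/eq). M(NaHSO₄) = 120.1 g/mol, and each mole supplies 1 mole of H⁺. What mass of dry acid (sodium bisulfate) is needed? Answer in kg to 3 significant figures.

Volume: 217,000 US gal × 3.785 L/gal = 821,345 L.
Alkalinity to neutralize: (248 − 133) = 115 mg/L as CaCO₃ × 821,345 L = 94,450 g as CaCO₃.
Equivalents of H⁺ required: 94,450 ÷ 50 g/eq = 1889 eq = 1889 mol NaHSO₄.
Mass of NaHSO₄: 1889 × 120.1 = 226,900 g.

227 kg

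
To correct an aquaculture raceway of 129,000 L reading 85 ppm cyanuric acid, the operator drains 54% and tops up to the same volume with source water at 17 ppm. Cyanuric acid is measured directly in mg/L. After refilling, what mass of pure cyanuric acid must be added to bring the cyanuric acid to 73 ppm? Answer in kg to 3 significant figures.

3.19 kg

After draining 54% and refilling: 85 × 0.46 + 17 × 0.54 = 48.28 ppm.
Deficit to target: 73 − 48.28 = 24.72 mg/L.
Mass: 24.72 mg/L × 129,000 L = 3189 g cyanuric acid.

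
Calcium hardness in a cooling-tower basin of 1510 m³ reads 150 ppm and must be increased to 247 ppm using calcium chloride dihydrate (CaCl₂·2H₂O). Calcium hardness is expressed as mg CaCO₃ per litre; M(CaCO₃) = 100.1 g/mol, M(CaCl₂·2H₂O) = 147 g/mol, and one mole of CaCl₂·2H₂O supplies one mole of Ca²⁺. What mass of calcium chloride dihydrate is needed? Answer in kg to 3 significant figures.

Volume: 1510 m³ = 1,510,000 L.
Hardness to add: (247 − 150) = 97 mg/L as CaCO₃ × 1,510,000 L = 146,500 g as CaCO₃.
Moles of Ca²⁺ (1 mol Ca²⁺ ≡ 1 mol CaCO₃): 146,500 / 100.1 g/mol = 1463 mol.
Mass of CaCl₂·2H₂O: 1463 × 147 = 215,100 g.

215 kg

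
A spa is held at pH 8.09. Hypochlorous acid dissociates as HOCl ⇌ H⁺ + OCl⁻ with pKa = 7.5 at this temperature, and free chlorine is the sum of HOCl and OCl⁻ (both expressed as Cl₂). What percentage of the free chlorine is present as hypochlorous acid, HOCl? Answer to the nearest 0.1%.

20.4%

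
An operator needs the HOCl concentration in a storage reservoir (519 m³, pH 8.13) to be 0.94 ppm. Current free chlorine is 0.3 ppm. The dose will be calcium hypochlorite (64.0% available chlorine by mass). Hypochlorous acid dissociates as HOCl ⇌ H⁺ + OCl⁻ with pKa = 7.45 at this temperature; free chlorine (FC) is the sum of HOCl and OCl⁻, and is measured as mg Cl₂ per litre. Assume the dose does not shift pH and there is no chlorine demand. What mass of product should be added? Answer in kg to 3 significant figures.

Volume: 519 m³ = 519,000 L.
[OCl⁻]/[HOCl] = 10^(pH − pKa) = 10^(8.13 − 7.45) = 4.786; fraction as HOCl = 1/(1 + 4.786) = 0.1728.
Free chlorine required for 0.94 ppm HOCl: 0.94 / 0.1728 = 5.439 ppm.
FC to add: 5.439 − 0.3 = 5.139 mg/L as Cl₂.
Cl₂ equivalent: 5.139 mg/L × 519,000 L = 2667 g.
Product at 64.0% available Cl: 2667 / 0.64 = 4168 g.

4.17 kg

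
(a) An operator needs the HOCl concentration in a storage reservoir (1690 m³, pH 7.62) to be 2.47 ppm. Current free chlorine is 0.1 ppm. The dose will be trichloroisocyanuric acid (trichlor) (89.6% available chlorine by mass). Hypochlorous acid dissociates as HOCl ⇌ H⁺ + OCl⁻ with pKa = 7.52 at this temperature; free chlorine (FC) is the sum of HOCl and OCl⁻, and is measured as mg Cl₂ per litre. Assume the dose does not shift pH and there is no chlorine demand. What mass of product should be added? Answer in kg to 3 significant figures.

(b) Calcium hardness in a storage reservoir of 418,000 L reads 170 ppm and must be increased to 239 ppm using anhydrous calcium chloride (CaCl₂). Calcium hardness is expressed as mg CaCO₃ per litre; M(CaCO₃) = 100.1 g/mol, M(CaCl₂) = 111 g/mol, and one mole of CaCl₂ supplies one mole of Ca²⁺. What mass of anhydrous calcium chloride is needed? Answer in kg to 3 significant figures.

(a) Volume: 1690 m³ = 1,690,000 L.
(a) [OCl⁻]/[HOCl] = 10^(pH − pKa) = 10^(7.62 − 7.52) = 1.259; fraction as HOCl = 1/(1 + 1.259) = 0.4427.
(a) Free chlorine required for 2.47 ppm HOCl: 2.47 / 0.4427 = 5.58 ppm.
(a) FC to add: 5.58 − 0.1 = 5.48 mg/L as Cl₂.
(a) Cl₂ equivalent: 5.48 mg/L × 1,690,000 L = 9260 g.
(a) Product at 89.6% available Cl: 9260 / 0.896 = 10,340 g.

(b) Hardness to add: (239 − 170) = 69 mg/L as CaCO₃ × 418,000 L = 28,840 g as CaCO₃.
(b) Moles of Ca²⁺ (1 mol Ca²⁺ ≡ 1 mol CaCO₃): 28,840 / 100.1 g/mol = 288.1 mol.
(b) Mass of CaCl₂: 288.1 × 111 = 31,980 g.

(a) 10.3 kg; (b) 32.0 kg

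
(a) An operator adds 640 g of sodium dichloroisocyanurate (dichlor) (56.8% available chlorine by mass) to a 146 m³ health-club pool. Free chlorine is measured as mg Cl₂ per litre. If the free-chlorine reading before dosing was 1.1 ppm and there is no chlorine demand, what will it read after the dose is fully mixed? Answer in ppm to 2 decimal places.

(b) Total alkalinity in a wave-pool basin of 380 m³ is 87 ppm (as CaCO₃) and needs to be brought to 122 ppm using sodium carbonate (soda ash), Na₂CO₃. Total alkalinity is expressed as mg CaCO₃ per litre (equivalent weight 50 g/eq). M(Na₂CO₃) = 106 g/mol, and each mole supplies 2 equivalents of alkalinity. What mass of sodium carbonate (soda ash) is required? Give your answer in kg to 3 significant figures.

(a) 3.59 ppm; (b) 14.1 kg

(a) Volume: 146 m³ = 146,000 L.
(a) Available chlorine delivered: 640 g × 0.568 = 363.5 g as Cl₂.
(a) Concentration rise: 363.5 g / 146,000 L = 2.49 mg/L = 2.49 ppm.
(a) Final FC: 1.1 + 2.49 = 3.59 ppm.

(b) Volume: 380 m³ = 380,000 L.
(b) Alkalinity to add: (122 − 87) = 35 mg/L as CaCO₃ × 380,000 L = 13,300 g as CaCO₃.
(b) Equivalents: 13,300 g ÷ 50 g/eq = 266 eq.
(b) Each mole of Na₂CO₃ supplies 2 eq, so 266 / 2 = 133 mol.
(b) Mass: 133 mol × 106 g/mol = 14,100 g.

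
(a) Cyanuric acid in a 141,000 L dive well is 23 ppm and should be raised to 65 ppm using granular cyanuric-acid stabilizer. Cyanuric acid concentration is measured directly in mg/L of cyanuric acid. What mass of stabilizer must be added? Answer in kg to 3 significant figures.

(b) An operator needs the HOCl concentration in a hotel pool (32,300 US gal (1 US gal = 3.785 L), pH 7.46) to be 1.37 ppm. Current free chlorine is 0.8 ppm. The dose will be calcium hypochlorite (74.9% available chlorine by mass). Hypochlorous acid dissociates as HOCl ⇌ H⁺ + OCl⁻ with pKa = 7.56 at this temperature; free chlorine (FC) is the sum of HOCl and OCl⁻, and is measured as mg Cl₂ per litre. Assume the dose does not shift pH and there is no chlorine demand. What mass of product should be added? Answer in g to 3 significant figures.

(a) 5.92 kg; (b) 271 g

(a) CYA to add: (65 − 23) = 42 mg/L × 141,000 L = 5922 g cyanuric acid.

(b) Volume: 32,300 US gal × 3.785 L/gal = 122,256 L.
(b) [OCl⁻]/[HOCl] = 10^(pH − pKa) = 10^(7.46 − 7.56) = 0.7943; fraction as HOCl = 1/(1 + 0.7943) = 0.5573.
(b) Free chlorine required for 1.37 ppm HOCl: 1.37 / 0.5573 = 2.458 ppm.
(b) FC to add: 2.458 − 0.8 = 1.658 mg/L as Cl₂.
(b) Cl₂ equivalent: 1.658 mg/L × 122,256 L = 202.7 g.
(b) Product at 74.9% available Cl: 202.7 / 0.749 = 270.7 g.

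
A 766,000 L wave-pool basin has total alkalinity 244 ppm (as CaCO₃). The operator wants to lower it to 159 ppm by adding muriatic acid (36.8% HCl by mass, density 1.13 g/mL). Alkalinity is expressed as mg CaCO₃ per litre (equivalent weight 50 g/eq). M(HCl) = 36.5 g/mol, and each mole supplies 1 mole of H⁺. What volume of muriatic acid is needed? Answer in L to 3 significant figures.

114 L

Alkalinity to neutralize: (244 − 159) = 85 mg/L as CaCO₃ × 766,000 L = 65,110 g as CaCO₃.
Equivalents of H⁺ required: 65,110 ÷ 50 g/eq = 1302 eq = 1302 mol HCl.
Mass of HCl: 1302 × 36.5 = 47,530 g.
Mass of 36.8% solution: 47,530 / 0.368 = 129,200 g.
Volume: 129,200 g ÷ 1.13 g/mL = 114,300 mL.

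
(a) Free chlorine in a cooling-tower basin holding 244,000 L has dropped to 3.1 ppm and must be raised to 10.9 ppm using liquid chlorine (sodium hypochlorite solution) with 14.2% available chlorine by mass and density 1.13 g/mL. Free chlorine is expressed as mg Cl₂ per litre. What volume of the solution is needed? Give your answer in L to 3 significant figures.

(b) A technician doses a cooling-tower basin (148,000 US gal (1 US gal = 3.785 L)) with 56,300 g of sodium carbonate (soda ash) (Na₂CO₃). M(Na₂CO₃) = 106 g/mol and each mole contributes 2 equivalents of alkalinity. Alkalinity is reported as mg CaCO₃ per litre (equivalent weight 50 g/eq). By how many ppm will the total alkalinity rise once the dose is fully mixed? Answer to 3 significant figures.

(a) 11.9 L; (b) 94.8 ppm

(a) Chlorine deficit: 10.9 − 3.1 = 7.8 ppm = 7.8 mg/L as Cl₂.
(a) Cl₂ equivalent needed: 7.8 mg/L × 244,000 L = 1,903,000 mg = 1903 g.
(a) Product at 14.2% available chlorine: 1903 / 0.142 = 13,400 g.
(a) Volume at density 1.13 g/mL: 13,400 g ÷ 1.13 g/mL = 11,860 mL.

(b) Volume: 148,000 US gal × 3.785 L/gal = 560,180 L.
(b) Moles of Na₂CO₃: 56,300 g ÷ 106 g/mol = 531.1 mol → 1062 eq of alkalinity.
(b) As CaCO₃: 1062 eq × 50 g/eq = 53,110 g.
(b) Rise: 53,110 g / 560,180 L × 1000 = 94.81 mg/L.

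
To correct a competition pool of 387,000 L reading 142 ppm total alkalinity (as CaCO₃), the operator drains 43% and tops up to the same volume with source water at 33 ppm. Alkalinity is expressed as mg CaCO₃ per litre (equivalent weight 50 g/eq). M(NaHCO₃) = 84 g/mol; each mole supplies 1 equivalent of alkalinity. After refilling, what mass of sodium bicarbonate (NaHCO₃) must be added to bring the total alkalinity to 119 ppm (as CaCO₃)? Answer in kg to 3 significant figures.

15.5 kg

After draining 43% and refilling: 142 × 0.57 + 33 × 0.43 = 95.13 ppm.
Deficit to target: 119 − 95.13 = 23.87 mg/L.
As CaCO₃: 23.87 mg/L × 387,000 L = 9238 g; ÷ 50 g/eq ÷ 1 = 184.8 mol NaHCO₃.
Mass: 184.8 × 84 = 15,520 g.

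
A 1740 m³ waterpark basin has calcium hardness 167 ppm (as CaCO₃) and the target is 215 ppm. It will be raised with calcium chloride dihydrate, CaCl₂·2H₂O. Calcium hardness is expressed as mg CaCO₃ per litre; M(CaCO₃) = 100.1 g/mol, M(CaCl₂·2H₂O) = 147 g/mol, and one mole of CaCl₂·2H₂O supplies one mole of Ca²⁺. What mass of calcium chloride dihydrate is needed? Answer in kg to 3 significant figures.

Volume: 1740 m³ = 1,740,000 L.
Hardness to add: (215 − 167) = 48 mg/L as CaCO₃ × 1,740,000 L = 83,520 g as CaCO₃.
Moles of Ca²⁺ (1 mol Ca²⁺ ≡ 1 mol CaCO₃): 83,520 / 100.1 g/mol = 834.4 mol.
Mass of CaCl₂·2H₂O: 834.4 × 147 = 122,700 g.

123 kg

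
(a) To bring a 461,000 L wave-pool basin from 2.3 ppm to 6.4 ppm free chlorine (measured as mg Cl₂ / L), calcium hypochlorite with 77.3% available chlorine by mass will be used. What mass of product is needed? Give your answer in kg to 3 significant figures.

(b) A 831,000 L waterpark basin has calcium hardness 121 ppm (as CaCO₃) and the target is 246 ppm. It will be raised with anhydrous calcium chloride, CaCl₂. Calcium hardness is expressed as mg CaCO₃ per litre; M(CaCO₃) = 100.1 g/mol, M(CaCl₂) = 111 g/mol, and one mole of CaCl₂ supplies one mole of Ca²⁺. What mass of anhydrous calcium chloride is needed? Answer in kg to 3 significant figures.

(a) Chlorine deficit: 6.4 − 2.3 = 4.1 ppm = 4.1 mg/L as Cl₂.
(a) Cl₂ equivalent needed: 4.1 mg/L × 461,000 L = 1,890,000 mg = 1890 g.
(a) Product at 77.3% available chlorine: 1890 / 0.773 = 2445 g.

(b) Hardness to add: (246 − 121) = 125 mg/L as CaCO₃ × 831,000 L = 103,900 g as CaCO₃.
(b) Moles of Ca²⁺ (1 mol Ca²⁺ ≡ 1 mol CaCO₃): 103,900 / 100.1 g/mol = 1038 mol.
(b) Mass of CaCl₂: 1038 × 111 = 115,200 g.

(a) 2.45 kg; (b) 115 kg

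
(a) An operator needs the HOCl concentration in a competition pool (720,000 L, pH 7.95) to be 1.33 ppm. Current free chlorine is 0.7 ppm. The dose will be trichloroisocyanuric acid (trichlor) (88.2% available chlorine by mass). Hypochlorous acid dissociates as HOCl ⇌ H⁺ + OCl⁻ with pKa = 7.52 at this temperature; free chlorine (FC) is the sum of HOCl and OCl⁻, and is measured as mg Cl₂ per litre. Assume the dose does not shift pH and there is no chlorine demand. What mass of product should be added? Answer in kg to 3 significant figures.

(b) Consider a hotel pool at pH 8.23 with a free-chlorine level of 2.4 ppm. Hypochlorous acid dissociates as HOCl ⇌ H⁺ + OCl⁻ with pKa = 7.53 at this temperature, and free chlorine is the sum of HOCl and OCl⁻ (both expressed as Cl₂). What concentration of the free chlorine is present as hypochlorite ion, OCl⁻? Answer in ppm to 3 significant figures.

(a) [OCl⁻]/[HOCl] = 10^(pH − pKa) = 10^(7.95 − 7.52) = 2.692; fraction as HOCl = 1/(1 + 2.692) = 0.2709.
(a) Free chlorine required for 1.33 ppm HOCl: 1.33 / 0.2709 = 4.91 ppm.
(a) FC to add: 4.91 − 0.7 = 4.21 mg/L as Cl₂.
(a) Cl₂ equivalent: 4.21 mg/L × 720,000 L = 3031 g.
(a) Product at 88.2% available Cl: 3031 / 0.882 = 3437 g.

(b) [OCl⁻]/[HOCl] = 10^(pH − pKa) = 10^(8.23 − 7.53) = 10^0.70 = 5.012.
(b) Fraction as HOCl = 1 / (1 + 5.012) = 0.1663.
(b) OCl⁻ = (1 − 0.1663) × 2.4 ppm = 2.001 ppm.

(a) 3.44 kg; (b) 2.00 ppm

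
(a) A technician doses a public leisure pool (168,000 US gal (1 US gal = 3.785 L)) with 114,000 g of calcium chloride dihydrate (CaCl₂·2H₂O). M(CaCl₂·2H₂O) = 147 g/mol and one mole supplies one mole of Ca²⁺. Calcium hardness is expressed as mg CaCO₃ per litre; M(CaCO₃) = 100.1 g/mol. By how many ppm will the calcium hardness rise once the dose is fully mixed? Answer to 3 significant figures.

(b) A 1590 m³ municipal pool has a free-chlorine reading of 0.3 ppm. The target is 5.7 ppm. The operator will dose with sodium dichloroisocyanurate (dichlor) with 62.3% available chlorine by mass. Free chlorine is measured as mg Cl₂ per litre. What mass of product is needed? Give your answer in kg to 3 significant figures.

(a) Volume: 168,000 US gal × 3.785 L/gal = 635,880 L.
(a) Moles of Ca²⁺: 114,000 g ÷ 147 g/mol = 775.5 mol.
(a) As CaCO₃: 775.5 mol × 100.1 g/mol = 77,630 g.
(a) Rise: 77,630 g / 635,880 L × 1000 = 122.1 mg/L.

(b) Volume: 1590 m³ = 1,590,000 L.
(b) Chlorine deficit: 5.7 − 0.3 = 5.4 ppm = 5.4 mg/L as Cl₂.
(b) Cl₂ equivalent needed: 5.4 mg/L × 1,590,000 L = 8,586,000 mg = 8586 g.
(b) Product at 62.3% available chlorine: 8586 / 0.623 = 13,780 g.

(a) 122 ppm; (b) 13.8 kg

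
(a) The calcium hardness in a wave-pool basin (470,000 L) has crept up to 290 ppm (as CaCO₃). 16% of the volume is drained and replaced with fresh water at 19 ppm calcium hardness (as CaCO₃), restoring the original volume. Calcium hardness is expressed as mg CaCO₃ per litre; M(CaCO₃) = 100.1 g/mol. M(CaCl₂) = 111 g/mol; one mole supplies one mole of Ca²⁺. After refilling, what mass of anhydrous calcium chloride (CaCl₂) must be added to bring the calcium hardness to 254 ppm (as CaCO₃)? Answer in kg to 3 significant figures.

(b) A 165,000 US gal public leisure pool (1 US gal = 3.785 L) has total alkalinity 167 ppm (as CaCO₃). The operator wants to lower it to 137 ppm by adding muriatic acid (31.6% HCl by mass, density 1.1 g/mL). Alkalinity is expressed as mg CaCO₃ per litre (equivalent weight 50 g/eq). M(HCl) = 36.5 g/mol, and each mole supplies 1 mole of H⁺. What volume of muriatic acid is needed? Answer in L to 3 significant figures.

(a) After draining 16% and refilling: 290 × 0.84 + 19 × 0.16 = 246.64 ppm.
(a) Deficit to target: 254 − 246.64 = 7.36 mg/L.
(a) As CaCO₃: 7.36 mg/L × 470,000 L = 3459 g; ÷ 100.1 = 34.56 mol Ca²⁺.
(a) Mass: 34.56 × 111 = 3836 g.

(b) Volume: 165,000 US gal × 3.785 L/gal = 624,525 L.
(b) Alkalinity to neutralize: (167 − 137) = 30 mg/L as CaCO₃ × 624,525 L = 18,740 g as CaCO₃.
(b) Equivalents of H⁺ required: 18,740 ÷ 50 g/eq = 374.7 eq = 374.7 mol HCl.
(b) Mass of HCl: 374.7 × 36.5 = 13,680 g.
(b) Mass of 31.6% solution: 13,680 / 0.316 = 43,280 g.
(b) Volume: 43,280 g ÷ 1.1 g/mL = 39,350 mL.

(a) 3.84 kg; (b) 39.3 L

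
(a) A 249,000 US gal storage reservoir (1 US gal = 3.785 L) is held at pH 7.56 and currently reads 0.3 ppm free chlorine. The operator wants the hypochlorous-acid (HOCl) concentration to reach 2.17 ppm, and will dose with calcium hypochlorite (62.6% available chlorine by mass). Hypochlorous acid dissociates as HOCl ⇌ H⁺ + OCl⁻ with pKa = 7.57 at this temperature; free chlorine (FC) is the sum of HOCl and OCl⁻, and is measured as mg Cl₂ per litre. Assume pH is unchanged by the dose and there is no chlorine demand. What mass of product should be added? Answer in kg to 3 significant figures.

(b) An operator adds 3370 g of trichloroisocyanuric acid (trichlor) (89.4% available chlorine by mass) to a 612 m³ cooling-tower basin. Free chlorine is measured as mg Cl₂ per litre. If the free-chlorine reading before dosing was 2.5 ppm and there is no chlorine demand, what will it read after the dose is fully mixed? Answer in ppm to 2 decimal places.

(a) 6.01 kg; (b) 7.42 ppm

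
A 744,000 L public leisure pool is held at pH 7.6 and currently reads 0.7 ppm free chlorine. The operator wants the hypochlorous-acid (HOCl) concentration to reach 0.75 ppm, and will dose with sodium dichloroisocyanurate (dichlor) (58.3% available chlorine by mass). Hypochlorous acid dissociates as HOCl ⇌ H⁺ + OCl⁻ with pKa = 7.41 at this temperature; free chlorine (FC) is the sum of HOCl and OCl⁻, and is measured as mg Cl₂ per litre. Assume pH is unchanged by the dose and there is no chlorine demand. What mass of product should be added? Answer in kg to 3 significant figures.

1.55 kg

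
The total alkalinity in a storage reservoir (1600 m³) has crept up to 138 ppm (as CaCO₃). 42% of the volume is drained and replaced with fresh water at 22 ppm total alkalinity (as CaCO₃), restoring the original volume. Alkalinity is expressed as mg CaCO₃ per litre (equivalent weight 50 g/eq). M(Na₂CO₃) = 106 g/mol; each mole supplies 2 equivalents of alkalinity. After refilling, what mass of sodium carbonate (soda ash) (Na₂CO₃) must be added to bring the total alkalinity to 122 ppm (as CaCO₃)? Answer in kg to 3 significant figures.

55.5 kg

Volume: 1600 m³ = 1,600,000 L.
After draining 42% and refilling: 138 × 0.58 + 22 × 0.42 = 89.28 ppm.
Deficit to target: 122 − 89.28 = 32.72 mg/L.
As CaCO₃: 32.72 mg/L × 1,600,000 L = 52,350 g; ÷ 50 g/eq ÷ 2 = 523.5 mol Na₂CO₃.
Mass: 523.5 × 106 = 55,490 g.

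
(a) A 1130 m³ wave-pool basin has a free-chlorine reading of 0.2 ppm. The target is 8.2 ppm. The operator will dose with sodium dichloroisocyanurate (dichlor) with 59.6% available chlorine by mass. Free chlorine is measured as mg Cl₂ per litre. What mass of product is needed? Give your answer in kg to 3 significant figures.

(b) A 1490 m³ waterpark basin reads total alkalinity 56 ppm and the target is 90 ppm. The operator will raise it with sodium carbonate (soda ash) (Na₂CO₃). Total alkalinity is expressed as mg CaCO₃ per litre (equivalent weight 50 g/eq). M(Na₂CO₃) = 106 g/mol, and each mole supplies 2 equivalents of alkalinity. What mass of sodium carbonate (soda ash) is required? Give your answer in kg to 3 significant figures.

(a) 15.2 kg; (b) 53.7 kg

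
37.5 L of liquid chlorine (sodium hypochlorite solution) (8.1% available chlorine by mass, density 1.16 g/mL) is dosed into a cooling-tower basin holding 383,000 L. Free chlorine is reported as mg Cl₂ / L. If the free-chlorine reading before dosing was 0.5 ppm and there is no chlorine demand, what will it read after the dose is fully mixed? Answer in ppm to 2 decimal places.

Mass of solution: 37.5 L × 1000 mL/L × 1.16 g/mL = 43,500 g.
Available chlorine delivered: 43,500 g × 0.081 = 3524 g as Cl₂.
Concentration rise: 3524 g / 383,000 L = 9.2 mg/L = 9.20 ppm.
Final FC: 0.5 + 9.20 = 9.70 ppm.

9.70 ppm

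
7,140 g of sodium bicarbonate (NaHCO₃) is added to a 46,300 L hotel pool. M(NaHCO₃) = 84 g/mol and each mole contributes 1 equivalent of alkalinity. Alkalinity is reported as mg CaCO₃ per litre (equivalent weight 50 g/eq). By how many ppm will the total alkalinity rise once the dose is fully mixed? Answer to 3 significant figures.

91.8 ppm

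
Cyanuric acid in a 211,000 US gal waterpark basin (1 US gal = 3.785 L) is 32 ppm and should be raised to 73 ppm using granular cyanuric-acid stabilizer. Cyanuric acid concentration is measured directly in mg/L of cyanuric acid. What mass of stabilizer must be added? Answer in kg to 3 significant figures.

Volume: 211,000 US gal × 3.785 L/gal = 798,635 L.
CYA to add: (73 − 32) = 41 mg/L × 798,635 L = 32,740 g cyanuric acid.

32.7 kg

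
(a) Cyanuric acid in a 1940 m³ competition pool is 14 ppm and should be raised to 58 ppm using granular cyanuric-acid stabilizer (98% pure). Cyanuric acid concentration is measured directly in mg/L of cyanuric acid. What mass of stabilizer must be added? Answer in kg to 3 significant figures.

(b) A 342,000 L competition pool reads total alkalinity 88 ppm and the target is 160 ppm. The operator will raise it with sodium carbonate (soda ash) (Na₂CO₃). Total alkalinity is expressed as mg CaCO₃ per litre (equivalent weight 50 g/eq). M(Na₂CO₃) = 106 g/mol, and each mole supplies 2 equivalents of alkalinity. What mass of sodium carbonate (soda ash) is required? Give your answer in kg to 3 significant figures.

(a) 87.1 kg; (b) 26.1 kg

(a) Volume: 1940 m³ = 1,940,000 L.
(a) CYA to add: (58 − 14) = 44 mg/L × 1,940,000 L = 85,360 g cyanuric acid.
(a) At 98% purity: 85,360 / 0.98 = 87,100 g product.

(b) Alkalinity to add: (160 − 88) = 72 mg/L as CaCO₃ × 342,000 L = 24,620 g as CaCO₃.
(b) Equivalents: 24,620 g ÷ 50 g/eq = 492.5 eq.
(b) Each mole of Na₂CO₃ supplies 2 eq, so 492.5 / 2 = 246.2 mol.
(b) Mass: 246.2 mol × 106 g/mol = 26,100 g.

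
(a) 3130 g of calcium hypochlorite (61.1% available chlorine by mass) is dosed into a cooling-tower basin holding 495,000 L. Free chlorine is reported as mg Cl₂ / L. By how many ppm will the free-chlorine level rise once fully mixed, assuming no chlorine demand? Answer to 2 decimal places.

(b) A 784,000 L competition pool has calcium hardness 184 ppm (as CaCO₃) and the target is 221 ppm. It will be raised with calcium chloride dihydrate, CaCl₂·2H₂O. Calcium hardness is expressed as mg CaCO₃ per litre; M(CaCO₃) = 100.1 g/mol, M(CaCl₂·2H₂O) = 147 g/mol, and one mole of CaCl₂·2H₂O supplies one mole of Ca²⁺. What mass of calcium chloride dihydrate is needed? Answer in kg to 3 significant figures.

(a) 3.86 ppm; (b) 42.6 kg

(a) Available chlorine delivered: 3130 g × 0.611 = 1912 g as Cl₂.
(a) Concentration rise: 1912 g / 495,000 L = 3.863 mg/L = 3.86 ppm.

(b) Hardness to add: (221 − 184) = 37 mg/L as CaCO₃ × 784,000 L = 29,010 g as CaCO₃.
(b) Moles of Ca²⁺ (1 mol Ca²⁺ ≡ 1 mol CaCO₃): 29,010 / 100.1 g/mol = 289.8 mol.
(b) Mass of CaCl₂·2H₂O: 289.8 × 147 = 42,600 g.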